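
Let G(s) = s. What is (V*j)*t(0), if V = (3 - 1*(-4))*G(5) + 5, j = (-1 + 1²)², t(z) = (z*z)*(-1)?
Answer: 0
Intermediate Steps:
t(z) = -z² (t(z) = z²*(-1) = -z²)
j = 0 (j = (-1 + 1)² = 0² = 0)
V = 40 (V = (3 - 1*(-4))*5 + 5 = (3 + 4)*5 + 5 = 7*5 + 5 = 35 + 5 = 40)
(V*j)*t(0) = (40*0)*(-1*0²) = 0*(-1*0) = 0*0 = 0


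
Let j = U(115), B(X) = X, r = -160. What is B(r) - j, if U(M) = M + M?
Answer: -390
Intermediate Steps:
U(M) = 2*M
j = 230 (j = 2*115 = 230)
B(r) - j = -160 - 1*230 = -160 - 230 = -390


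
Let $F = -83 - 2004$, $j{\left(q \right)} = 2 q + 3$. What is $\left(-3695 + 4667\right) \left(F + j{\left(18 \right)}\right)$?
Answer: $-1990656$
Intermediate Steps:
$j{\left(q \right)} = 3 + 2 q$
$F = -2087$ ($F = -83 - 2004 = -2087$)
$\left(-3695 + 4667\right) \left(F + j{\left(18 \right)}\right) = \left(-3695 + 4667\right) \left(-2087 + \left(3 + 2 \cdot 18\right)\right) = 972 \left(-2087 + \left(3 + 36\right)\right) = 972 \left(-2087 + 39\right) = 972 \left(-2048\right) = -1990656$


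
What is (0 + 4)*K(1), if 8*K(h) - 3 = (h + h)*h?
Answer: 5/2 ≈ 2.5000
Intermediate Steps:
K(h) = 3/8 + h**2/4 (K(h) = 3/8 + ((h + h)*h)/8 = 3/8 + ((2*h)*h)/8 = 3/8 + (2*h**2)/8 = 3/8 + h**2/4)
(0 + 4)*K(1) = (0 + 4)*(3/8 + (1/4)*1**2) = 4*(3/8 + (1/4)*1) = 4*(3/8 + 1/4) = 4*(5/8) = 5/2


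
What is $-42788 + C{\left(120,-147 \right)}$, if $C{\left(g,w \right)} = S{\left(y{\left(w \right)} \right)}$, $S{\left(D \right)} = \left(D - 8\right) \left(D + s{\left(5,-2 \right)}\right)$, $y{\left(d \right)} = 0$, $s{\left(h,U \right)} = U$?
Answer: $-42772$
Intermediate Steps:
$S{\left(D \right)} = \left(-8 + D\right) \left(-2 + D\right)$ ($S{\left(D \right)} = \left(D - 8\right) \left(D - 2\right) = \left(-8 + D\right) \left(-2 + D\right)$)
$C{\left(g,w \right)} = 16$ ($C{\left(g,w \right)} = 16 + 0^{2} - 0 = 16 + 0 + 0 = 16$)
$-42788 + C{\left(120,-147 \right)} = -42788 + 16 = -42772$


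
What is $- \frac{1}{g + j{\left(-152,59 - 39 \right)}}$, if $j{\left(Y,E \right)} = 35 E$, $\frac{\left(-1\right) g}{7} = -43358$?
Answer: $- \frac{1}{304206} \approx -3.2872 \cdot 10^{-6}$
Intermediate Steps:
$g = 303506$ ($g = \left(-7\right) \left(-43358\right) = 303506$)
$- \frac{1}{g + j{\left(-152,59 - 39 \right)}} = - \frac{1}{303506 + 35 \left(59 - 39\right)} = - \frac{1}{303506 + 35 \cdot 20} = - \frac{1}{303506 + 700} = - \frac{1}{304206}$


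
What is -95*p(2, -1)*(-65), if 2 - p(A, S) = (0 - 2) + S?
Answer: 30875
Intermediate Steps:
p(A, S) = 4 - S (p(A, S) = 2 - ((0 - 2) + S) = 2 - (-2 + S) = 2 + (2 - S) = 4 - S)
-95*p(2, -1)*(-65) = -95*(4 - 1*(-1))*(-65) = -95*(4 + 1)*(-65) = -95*5*(-65) = -475*(-65) = 30875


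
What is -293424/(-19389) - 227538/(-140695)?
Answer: 15231674654/909311785 ≈ 16.751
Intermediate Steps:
-293424/(-19389) - 227538/(-140695) = -293424*(-1/19389) - 227538*(-1/140695) = 97808/6463 + 227538/140695 = 15231674654/909311785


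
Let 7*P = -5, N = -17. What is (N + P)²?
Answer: 15376/49 ≈ 313.80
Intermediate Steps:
P = -5/7 (P = (⅐)*(-5) = -5/7 ≈ -0.71429)
(N + P)² = (-17 - 5/7)² = (-124/7)² = 15376/49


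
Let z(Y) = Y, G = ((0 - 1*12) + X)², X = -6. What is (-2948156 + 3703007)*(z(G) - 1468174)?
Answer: -1108008040350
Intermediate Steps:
G = 324 (G = ((0 - 1*12) - 6)² = ((0 - 12) - 6)² = (-12 - 6)² = (-18)² = 324)
(-2948156 + 3703007)*(z(G) - 1468174) = (-2948156 + 3703007)*(324 - 1468174) = 754851*(-1467850) = -1108008040350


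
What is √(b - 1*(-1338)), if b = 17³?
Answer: √6251 ≈ 79.063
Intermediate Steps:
b = 4913
√(b - 1*(-1338)) = √(4913 - 1*(-1338)) = √(4913 + 1338) = √6251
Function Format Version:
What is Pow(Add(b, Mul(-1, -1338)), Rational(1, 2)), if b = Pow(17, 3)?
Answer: Pow(6251, Rational(1, 2)) ≈ 79.063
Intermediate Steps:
b = 4913
Pow(Add(b, Mul(-1, -1338)), Rational(1, 2)) = Pow(Add(4913, Mul(-1, -1338)), Rational(1, 2)) = Pow(Add(4913, 1338), Rational(1, 2)) = Pow(6251, Rational(1, 2))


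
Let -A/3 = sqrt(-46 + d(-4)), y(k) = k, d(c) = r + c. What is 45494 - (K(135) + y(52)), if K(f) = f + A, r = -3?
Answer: 45307 + 3*I*sqrt(53) ≈ 45307.0 + 21.84*I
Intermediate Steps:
d(c) = -3 + c
A = -3*I*sqrt(53) (A = -3*sqrt(-46 + (-3 - 4)) = -3*sqrt(-46 - 7) = -3*I*sqrt(53) ≈ -21.84*I)
K(f) = f - 3*I*sqrt(53)
45494 - (K(135) + y(52)) = 45494 - ((135 - 3*I*sqrt(53)) + 52) = 45494 - (187 - 3*I*sqrt(53)) = 45494 + (-187 + 3*I*sqrt(53)) = 45307 + 3*I*sqrt(53)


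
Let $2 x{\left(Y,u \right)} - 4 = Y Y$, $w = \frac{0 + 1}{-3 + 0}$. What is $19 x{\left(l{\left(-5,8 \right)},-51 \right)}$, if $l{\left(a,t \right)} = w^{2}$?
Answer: $\frac{6175}{162} \approx 38.117$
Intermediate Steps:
$w = - \frac{1}{3}$ ($w = 1 \frac{1}{-3} = 1 \left(- \frac{1}{3}\right) = - \frac{1}{3} \approx -0.33333$)
$l{\left(a,t \right)} = \frac{1}{9}$ ($l{\left(a,t \right)} = \left(- \frac{1}{3}\right)^{2} = \frac{1}{9}$)
$x{\left(Y,u \right)} = 2 + \frac{Y^{2}}{2}$ ($x{\left(Y,u \right)} = 2 + \frac{Y Y}{2} = 2 + \frac{Y^{2}}{2}$)
$19 x{\left(l{\left(-5,8 \right)},-51 \right)} = 19 \left(2 + \frac{1}{2 \cdot 81}\right) = 19 \left(2 + \frac{1}{2} \cdot \frac{1}{81}\right) = 19 \left(2 + \frac{1}{162}\right) = 19 \cdot \frac{325}{162} = \frac{6175}{162}$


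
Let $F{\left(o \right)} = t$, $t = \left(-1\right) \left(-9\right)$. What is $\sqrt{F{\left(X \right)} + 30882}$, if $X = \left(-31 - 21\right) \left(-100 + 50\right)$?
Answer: $\sqrt{30891} \approx 175.76$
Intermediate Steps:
$X = 2600$ ($X = \left(-52\right) \left(-50\right) = 2600$)
$t = 9$
$F{\left(o \right)} = 9$
$\sqrt{F{\left(X \right)} + 30882} = \sqrt{9 + 30882} = \sqrt{30891}$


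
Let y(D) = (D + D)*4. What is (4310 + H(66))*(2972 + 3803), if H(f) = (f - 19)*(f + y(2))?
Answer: 55311100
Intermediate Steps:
y(D) = 8*D (y(D) = (2*D)*4 = 8*D)
H(f) = (-19 + f)*(16 + f) (H(f) = (f - 19)*(f + 8*2) = (-19 + f)*(f + 16) = (-19 + f)*(16 + f))
(4310 + H(66))*(2972 + 3803) = (4310 + (-304 + 66² - 3*66))*(2972 + 3803) = (4310 + (-304 + 4356 - 198))*6775 = (4310 + 3854)*6775 = 8164*6775 = 55311100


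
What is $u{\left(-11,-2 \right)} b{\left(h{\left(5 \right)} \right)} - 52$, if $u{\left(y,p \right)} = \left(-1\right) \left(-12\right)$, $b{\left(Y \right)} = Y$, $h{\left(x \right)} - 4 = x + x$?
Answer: $116$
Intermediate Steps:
$h{\left(x \right)} = 4 + 2 x$ ($h{\left(x \right)} = 4 + \left(x + x\right) = 4 + 2 x$)
$u{\left(y,p \right)} = 12$
$u{\left(-11,-2 \right)} b{\left(h{\left(5 \right)} \right)} - 52 = 12 \left(4 + 2 \cdot 5\right) - 52 = 12 \left(4 + 10\right) - 52 = 12 \cdot 14 - 52 = 168 - 52 = 116$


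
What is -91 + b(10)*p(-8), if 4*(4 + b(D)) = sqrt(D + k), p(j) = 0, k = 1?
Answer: -91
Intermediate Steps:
b(D) = -4 + sqrt(1 + D)/4 (b(D) = -4 + sqrt(D + 1)/4 = -4 + sqrt(1 + D)/4)
-91 + b(10)*p(-8) = -91 + (-4 + sqrt(1 + 10)/4)*0 = -91 + (-4 + sqrt(11)/4)*0 = -91 + 0 = -91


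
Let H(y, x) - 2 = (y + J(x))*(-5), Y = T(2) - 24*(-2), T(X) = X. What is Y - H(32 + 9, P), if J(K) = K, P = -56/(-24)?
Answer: 794/3 ≈ 264.67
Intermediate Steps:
P = 7/3 (P = -56*(-1/24) = 7/3 ≈ 2.3333)
Y = 50 (Y = 2 - 24*(-2) = 2 + 48 = 50)
H(y, x) = 2 - 5*x - 5*y (H(y, x) = 2 + (y + x)*(-5) = 2 + (x + y)*(-5) = 2 + (-5*x - 5*y) = 2 - 5*x - 5*y)
Y - H(32 + 9, P) = 50 - (2 - 5*7/3 - 5*(32 + 9)) = 50 - (2 - 35/3 - 5*41) = 50 - (2 - 35/3 - 205) = 50 - 1*(-644/3) = 50 + 644/3 = 794/3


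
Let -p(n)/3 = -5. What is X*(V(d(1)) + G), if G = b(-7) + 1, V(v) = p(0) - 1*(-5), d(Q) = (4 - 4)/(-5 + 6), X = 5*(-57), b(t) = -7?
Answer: -3990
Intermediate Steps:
p(n) = 15 (p(n) = -3*(-5) = 15)
X = -285
d(Q) = 0 (d(Q) = 0/1 = 0*1 = 0)
V(v) = 20 (V(v) = 15 - 1*(-5) = 15 + 5 = 20)
G = -6 (G = -7 + 1 = -6)
X*(V(d(1)) + G) = -285*(20 - 6) = -285*14 = -3990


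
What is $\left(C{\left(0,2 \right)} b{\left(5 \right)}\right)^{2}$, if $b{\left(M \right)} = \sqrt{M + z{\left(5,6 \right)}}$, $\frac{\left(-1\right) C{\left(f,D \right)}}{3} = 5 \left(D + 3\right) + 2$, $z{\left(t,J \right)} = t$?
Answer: $65610$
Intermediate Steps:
$C{\left(f,D \right)} = -51 - 15 D$ ($C{\left(f,D \right)} = - 3 \left(5 \left(D + 3\right) + 2\right) = - 3 \left(5 \left(3 + D\right) + 2\right) = - 3 \left(\left(15 + 5 D\right) + 2\right) = - 3 \left(17 + 5 D\right) = -51 - 15 D$)
$b{\left(M \right)} = \sqrt{5 + M}$ ($b{\left(M \right)} = \sqrt{M + 5} = \sqrt{5 + M}$)
$\left(C{\left(0,2 \right)} b{\left(5 \right)}\right)^{2} = \left(\left(-51 - 30\right) \sqrt{5 + 5}\right)^{2} = \left(\left(-51 - 30\right) \sqrt{10}\right)^{2} = \left(- 81 \sqrt{10}\right)^{2} = 65610$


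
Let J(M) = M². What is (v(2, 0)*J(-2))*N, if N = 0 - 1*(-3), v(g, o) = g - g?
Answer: 0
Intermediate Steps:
v(g, o) = 0
N = 3 (N = 0 + 3 = 3)
(v(2, 0)*J(-2))*N = (0*(-2)²)*3 = (0*4)*3 = 0*3 = 0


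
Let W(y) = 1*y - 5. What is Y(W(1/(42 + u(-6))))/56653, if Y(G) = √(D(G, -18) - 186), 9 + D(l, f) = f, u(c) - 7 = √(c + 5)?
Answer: I*√213/56653 ≈ 0.00025761*I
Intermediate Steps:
u(c) = 7 + √(5 + c) (u(c) = 7 + √(c + 5) = 7 + √(5 + c))
D(l, f) = -9 + f
W(y) = -5 + y (W(y) = y - 5 = -5 + y)
Y(G) = I*√213 (Y(G) = √((-9 - 18) - 186) = √(-27 - 186) = √(-213) = I*√213)
Y(W(1/(42 + u(-6))))/56653 = (I*√213)/56653 = (I*√213)*(1/56653) = I*√213/56653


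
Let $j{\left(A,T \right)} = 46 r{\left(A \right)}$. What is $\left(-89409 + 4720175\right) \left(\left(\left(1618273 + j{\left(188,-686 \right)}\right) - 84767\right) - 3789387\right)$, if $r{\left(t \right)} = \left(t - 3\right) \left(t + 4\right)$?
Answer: $-2880155852126$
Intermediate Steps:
$r{\left(t \right)} = \left(-3 + t\right) \left(4 + t\right)$
$j{\left(A,T \right)} = -552 + 46 A + 46 A^{2}$ ($j{\left(A,T \right)} = 46 \left(-12 + A + A^{2}\right) = -552 + 46 A + 46 A^{2}$)
$\left(-89409 + 4720175\right) \left(\left(\left(1618273 + j{\left(188,-686 \right)}\right) - 84767\right) - 3789387\right) = \left(-89409 + 4720175\right) \left(\left(\left(1618273 + \left(-552 + 46 \cdot 188 + 46 \cdot 188^{2}\right)\right) - 84767\right) - 3789387\right) = 4630766 \left(\left(\left(1618273 + \left(-552 + 8648 + 46 \cdot 35344\right)\right) - 84767\right) - 3789387\right) = 4630766 \left(\left(\left(1618273 + \left(-552 + 8648 + 1625824\right)\right) - 84767\right) - 3789387\right) = 4630766 \left(\left(\left(1618273 + 1633920\right) - 84767\right) - 3789387\right) = 4630766 \left(\left(3252193 - 84767\right) - 3789387\right) = 4630766 \left(3167426 - 3789387\right) = 4630766 \left(-621961\right) = -2880155852126$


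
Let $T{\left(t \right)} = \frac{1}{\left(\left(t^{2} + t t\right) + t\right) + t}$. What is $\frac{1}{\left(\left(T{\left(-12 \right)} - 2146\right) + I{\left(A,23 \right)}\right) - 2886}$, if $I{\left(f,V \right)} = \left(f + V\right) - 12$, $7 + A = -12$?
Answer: $- \frac{264}{1330559} \approx -0.00019841$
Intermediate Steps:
$A = -19$ ($A = -7 - 12 = -19$)
$T{\left(t \right)} = \frac{1}{2 t + 2 t^{2}}$ ($T{\left(t \right)} = \frac{1}{\left(\left(t^{2} + t^{2}\right) + t\right) + t} = \frac{1}{\left(2 t^{2} + t\right) + t} = \frac{1}{\left(t + 2 t^{2}\right) + t} = \frac{1}{2 t + 2 t^{2}}$)
$I{\left(f,V \right)} = -12 + V + f$ ($I{\left(f,V \right)} = \left(V + f\right) - 12 = -12 + V + f$)
$\frac{1}{\left(\left(T{\left(-12 \right)} - 2146\right) + I{\left(A,23 \right)}\right) - 2886} = \frac{1}{\left(\left(\frac{1}{2 \left(-12\right) \left(1 - 12\right)} - 2146\right) - 8\right) - 2886} = \frac{1}{\left(\left(\frac{1}{2} \left(- \frac{1}{12}\right) \frac{1}{-11} - 2146\right) - 8\right) - 2886} = \frac{1}{\left(\left(\frac{1}{2} \left(- \frac{1}{12}\right) \left(- \frac{1}{11}\right) - 2146\right) - 8\right) - 2886} = \frac{1}{\left(\left(\frac{1}{264} - 2146\right) - 8\right) - 2886} = \frac{1}{\left(- \frac{566543}{264} - 8\right) - 2886} = \frac{1}{- \frac{568655}{264} - 2886} = \frac{1}{- \frac{1330559}{264}} = - \frac{264}{1330559}$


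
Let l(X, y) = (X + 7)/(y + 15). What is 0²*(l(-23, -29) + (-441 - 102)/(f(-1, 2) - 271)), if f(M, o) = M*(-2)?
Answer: 0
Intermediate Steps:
f(M, o) = -2*M
l(X, y) = (7 + X)/(15 + y)
0²*(l(-23, -29) + (-441 - 102)/(f(-1, 2) - 271)) = 0²*((7 - 23)/(15 - 29) + (-441 - 102)/(-2*(-1) - 271)) = 0*(-16/(-14) - 543/(2 - 271)) = 0*(-1/14*(-16) - 543/(-269)) = 0*(8/7 - 543*(-1/269)) = 0*(8/7 + 543/269) = 0*(5953/1883) = 0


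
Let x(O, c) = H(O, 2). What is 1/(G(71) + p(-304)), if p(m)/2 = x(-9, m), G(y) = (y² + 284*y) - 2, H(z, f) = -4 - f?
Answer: 1/25191 ≈ 3.9697e-5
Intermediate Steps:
x(O, c) = -6 (x(O, c) = -4 - 1*2 = -4 - 2 = -6)
G(y) = -2 + y² + 284*y
p(m) = -12 (p(m) = 2*(-6) = -12)
1/(G(71) + p(-304)) = 1/((-2 + 71² + 284*71) - 12) = 1/((-2 + 5041 + 20164) - 12) = 1/(25203 - 12) = 1/25191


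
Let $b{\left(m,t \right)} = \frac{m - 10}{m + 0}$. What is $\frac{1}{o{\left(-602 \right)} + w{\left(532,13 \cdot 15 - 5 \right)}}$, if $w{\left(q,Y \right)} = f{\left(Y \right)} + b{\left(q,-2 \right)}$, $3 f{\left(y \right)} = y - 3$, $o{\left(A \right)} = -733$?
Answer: $- \frac{798}{534409} \approx -0.0014932$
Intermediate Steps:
$b{\left(m,t \right)} = \frac{-10 + m}{m}$
$f{\left(y \right)} = -1 + \frac{y}{3}$ ($f{\left(y \right)} = \frac{y - 3}{3} = \frac{-3 + y}{3} = -1 + \frac{y}{3}$)
$w{\left(q,Y \right)} = -1 + \frac{Y}{3} + \frac{-10 + q}{q}$ ($w{\left(q,Y \right)} = \left(-1 + \frac{Y}{3}\right) + \frac{-10 + q}{q} = -1 + \frac{Y}{3} + \frac{-10 + q}{q}$)
$\frac{1}{o{\left(-602 \right)} + w{\left(532,13 \cdot 15 - 5 \right)}} = \frac{1}{-733 + \left(- \frac{10}{532} + \frac{13 \cdot 15 - 5}{3}\right)} = \frac{1}{-733 + \left(\left(-10\right) \frac{1}{532} + \frac{195 - 5}{3}\right)} = \frac{1}{-733 + \left(- \frac{5}{266} + \frac{1}{3} \cdot 190\right)} = \frac{1}{-733 + \left(- \frac{5}{266} + \frac{190}{3}\right)} = \frac{1}{-733 + \frac{50525}{798}} = \frac{1}{- \frac{534409}{798}} = - \frac{798}{534409}$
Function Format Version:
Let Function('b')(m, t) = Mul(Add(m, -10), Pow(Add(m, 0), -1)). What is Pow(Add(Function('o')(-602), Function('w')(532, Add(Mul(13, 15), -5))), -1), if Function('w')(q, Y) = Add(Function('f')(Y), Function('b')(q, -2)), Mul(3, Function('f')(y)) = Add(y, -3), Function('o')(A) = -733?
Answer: Rational(-798, 534409) ≈ -0.0014932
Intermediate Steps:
Function('b')(m, t) = Mul(Pow(m, -1), Add(-10, m)) (Function('b')(m, t) = Mul(Add(-10, m), Pow(m, -1)) = Mul(Pow(m, -1), Add(-10, m)))
Function('f')(y) = Add(-1, Mul(Rational(1, 3), y)) (Function('f')(y) = Mul(Rational(1, 3), Add(y, -3)) = Mul(Rational(1, 3), Add(-3, y)) = Add(-1, Mul(Rational(1, 3), y)))
Function('w')(q, Y) = Add(-1, Mul(Rational(1, 3), Y), Mul(Pow(q, -1), Add(-10, q))) (Function('w')(q, Y) = Add(Add(-1, Mul(Rational(1, 3), Y)), Mul(Pow(q, -1), Add(-10, q))) = Add(-1, Mul(Rational(1, 3), Y), Mul(Pow(q, -1), Add(-10, q))))
Pow(Add(Function('o')(-602), Function('w')(532, Add(Mul(13, 15), -5))), -1) = Pow(Add(-733, Add(Mul(-10, Pow(532, -1)), Mul(Rational(1, 3), Add(Mul(13, 15), -5)))), -1) = Pow(Add(-733, Add(Mul(-10, Rational(1, 532)), Mul(Rational(1, 3), Add(195, -5)))), -1) = Pow(Add(-733, Add(Rational(-5, 266), Mul(Rational(1, 3), 190))), -1) = Pow(Add(-733, Add(Rational(-5, 266), Rational(190, 3))), -1) = Pow(Add(-733, Rational(50525, 798)), -1) = Pow(Rational(-534409, 798), -1) = Rational(-798, 534409)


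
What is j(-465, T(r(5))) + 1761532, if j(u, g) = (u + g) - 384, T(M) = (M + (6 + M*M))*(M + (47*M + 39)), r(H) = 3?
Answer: 1763977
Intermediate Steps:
T(M) = (39 + 48*M)*(6 + M + M²) (T(M) = (M + (6 + M²))*(M + (39 + 47*M)) = (6 + M + M²)*(39 + 48*M) = (39 + 48*M)*(6 + M + M²))
j(u, g) = -384 + g + u (j(u, g) = (g + u) - 384 = -384 + g + u)
j(-465, T(r(5))) + 1761532 = (-384 + (234 + 48*3³ + 87*3² + 327*3) - 465) + 1761532 = (-384 + (234 + 48*27 + 87*9 + 981) - 465) + 1761532 = (-384 + (234 + 1296 + 783 + 981) - 465) + 1761532 = (-384 + 3294 - 465) + 1761532 = 2445 + 1761532 = 1763977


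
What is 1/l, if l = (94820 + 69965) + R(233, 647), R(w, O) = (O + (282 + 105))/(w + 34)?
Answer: 267/43998629 ≈ 6.0684e-6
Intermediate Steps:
R(w, O) = (387 + O)/(34 + w) (R(w, O) = (O + 387)/(34 + w) = (387 + O)/(34 + w))
l = 43998629/267 (l = (94820 + 69965) + (387 + 647)/(34 + 233) = 164785 + 1034/267 = 43998629/267 ≈ 1.6479e+5)
1/l = 1/(43998629/267) = 267/43998629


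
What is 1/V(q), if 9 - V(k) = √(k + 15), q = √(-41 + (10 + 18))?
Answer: 1/(9 - √(15 + I*√13)) ≈ 0.1945 + 0.017628*I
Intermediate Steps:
q = I*√13 (q = √(-41 + 28) = √(-13) = I*√13 ≈ 3.6056*I)
V(k) = 9 - √(15 + k) (V(k) = 9 - √(k + 15) = 9 - √(15 + k))
1/V(q) = 1/(9 - √(15 + I*√13))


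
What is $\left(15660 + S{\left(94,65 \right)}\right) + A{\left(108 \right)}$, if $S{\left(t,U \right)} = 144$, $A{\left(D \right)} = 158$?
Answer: $15962$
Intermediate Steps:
$\left(15660 + S{\left(94,65 \right)}\right) + A{\left(108 \right)} = \left(15660 + 144\right) + 158 = 15804 + 158 = 15962$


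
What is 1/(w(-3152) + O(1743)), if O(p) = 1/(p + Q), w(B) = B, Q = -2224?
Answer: -481/1516113 ≈ -0.00031726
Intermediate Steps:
O(p) = 1/(-2224 + p) (O(p) = 1/(p - 2224) = 1/(-2224 + p))
1/(w(-3152) + O(1743)) = 1/(-3152 + 1/(-2224 + 1743)) = 1/(-3152 + 1/(-481)) = 1/(-3152 - 1/481) = 1/(-1516113/481) = -481/1516113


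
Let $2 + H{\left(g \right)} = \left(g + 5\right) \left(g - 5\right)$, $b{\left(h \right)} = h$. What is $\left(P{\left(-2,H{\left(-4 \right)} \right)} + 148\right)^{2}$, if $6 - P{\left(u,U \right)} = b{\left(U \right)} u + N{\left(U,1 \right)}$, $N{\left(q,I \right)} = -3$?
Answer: $18225$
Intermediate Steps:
$H{\left(g \right)} = -2 + \left(-5 + g\right) \left(5 + g\right)$ ($H{\left(g \right)} = -2 + \left(g + 5\right) \left(g - 5\right) = -2 + \left(5 + g\right) \left(-5 + g\right) = -2 + \left(-5 + g\right) \left(5 + g\right)$)
$P{\left(u,U \right)} = 9 - U u$ ($P{\left(u,U \right)} = 6 - \left(U u - 3\right) = 6 - \left(-3 + U u\right) = 9 - U u$)
$\left(P{\left(-2,H{\left(-4 \right)} \right)} + 148\right)^{2} = \left(\left(9 - \left(-27 + \left(-4\right)^{2}\right) \left(-2\right)\right) + 148\right)^{2} = \left(\left(9 - \left(-27 + 16\right) \left(-2\right)\right) + 148\right)^{2} = \left(\left(9 - \left(-11\right) \left(-2\right)\right) + 148\right)^{2} = \left(\left(9 - 22\right) + 148\right)^{2} = \left(-13 + 148\right)^{2} = 135^{2} = 18225$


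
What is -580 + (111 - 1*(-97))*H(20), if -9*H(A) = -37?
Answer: 2476/9 ≈ 275.11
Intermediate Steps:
H(A) = 37/9 (H(A) = -1/9*(-37) = 37/9)
-580 + (111 - 1*(-97))*H(20) = -580 + (111 - 1*(-97))*(37/9) = -580 + (111 + 97)*(37/9) = -580 + 208*(37/9) = -580 + 7696/9 = 2476/9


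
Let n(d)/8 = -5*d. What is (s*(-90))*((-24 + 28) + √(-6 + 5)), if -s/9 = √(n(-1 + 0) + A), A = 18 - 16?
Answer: 810*√42*(4 + I) ≈ 20998.0 + 5249.4*I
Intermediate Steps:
n(d) = -40*d (n(d) = 8*(-5*d) = -40*d)
A = 2
s = -9*√42 (s = -9*√(-40*(-1 + 0) + 2) = -9*√(-40*(-1) + 2) = -9*√(40 + 2) = -9*√42 ≈ -58.327)
(s*(-90))*((-24 + 28) + √(-6 + 5)) = (-9*√42*(-90))*((-24 + 28) + √(-6 + 5)) = (810*√42)*(4 + √(-1)) = (810*√42)*(4 + I) = 810*√42*(4 + I)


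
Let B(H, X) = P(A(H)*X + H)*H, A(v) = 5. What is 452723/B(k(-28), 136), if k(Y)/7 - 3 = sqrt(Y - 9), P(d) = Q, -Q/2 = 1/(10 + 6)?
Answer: -5432676/161 + 1810892*I*sqrt(37)/161 ≈ -33743.0 + 68418.0*I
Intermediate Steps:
Q = -1/8 (Q = -2/(10 + 6) = -2/16 = -2*1/16 = -1/8 ≈ -0.12500)
P(d) = -1/8
k(Y) = 21 + 7*sqrt(-9 + Y) (k(Y) = 21 + 7*sqrt(Y - 9) = 21 + 7*sqrt(-9 + Y))
B(H, X) = -H/8
452723/B(k(-28), 136) = 452723/((-(21 + 7*sqrt(-9 - 28))/8)) = 452723/((-(21 + 7*sqrt(-37))/8)) = 452723/((-(21 + 7*(I*sqrt(37)))/8)) = 452723/((-(21 + 7*I*sqrt(37))/8)) = 452723/(-21/8 - 7*I*sqrt(37)/8)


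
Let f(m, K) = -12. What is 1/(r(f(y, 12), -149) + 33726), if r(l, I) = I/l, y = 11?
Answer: 12/404861 ≈ 2.9640e-5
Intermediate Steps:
1/(r(f(y, 12), -149) + 33726) = 1/(-149/(-12) + 33726) = 1/(-149*(-1/12) + 33726) = 1/(149/12 + 33726) = 1/(404861/12) = 12/404861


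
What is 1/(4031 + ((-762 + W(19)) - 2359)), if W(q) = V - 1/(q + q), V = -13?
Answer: 38/34085 ≈ 0.0011149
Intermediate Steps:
W(q) = -13 - 1/(2*q) (W(q) = -13 - 1/(q + q) = -13 - 1/(2*q))
1/(4031 + ((-762 + W(19)) - 2359)) = 1/(4031 + ((-762 + (-13 - ½/19)) - 2359)) = 1/(4031 + ((-762 + (-13 - ½*1/19)) - 2359)) = 1/(4031 + ((-762 + (-13 - 1/38)) - 2359)) = 1/(4031 + ((-762 - 495/38) - 2359)) = 1/(4031 + (-29451/38 - 2359)) = 1/(4031 - 119093/38) = 1/(34085/38) = 38/34085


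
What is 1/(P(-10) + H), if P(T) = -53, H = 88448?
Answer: 1/88395 ≈ 1.1313e-5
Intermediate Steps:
1/(P(-10) + H) = 1/(-53 + 88448) = 1/88395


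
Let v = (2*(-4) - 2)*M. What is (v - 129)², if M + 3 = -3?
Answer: 4761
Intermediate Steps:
M = -6 (M = -3 - 3 = -6)
v = 60 (v = (2*(-4) - 2)*(-6) = (-8 - 2)*(-6) = -10*(-6) = 60)
(v - 129)² = (60 - 129)² = (-69)² = 4761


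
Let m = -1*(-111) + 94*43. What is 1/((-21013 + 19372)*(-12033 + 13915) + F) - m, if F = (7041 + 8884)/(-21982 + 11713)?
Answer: -18815703604804/4530629329 ≈ -4153.0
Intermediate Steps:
F = -2275/1467 (F = 15925/(-10269) = 15925*(-1/10269) = -2275/1467 ≈ -1.5508)
m = 4153 (m = 111 + 4042 = 4153)
1/((-21013 + 19372)*(-12033 + 13915) + F) - m = 1/((-21013 + 19372)*(-12033 + 13915) - 2275/1467) - 1*4153 = 1/(-1641*1882 - 2275/1467) - 4153 = 1/(-3088362 - 2275/1467) - 4153 = 1/(-4530629329/1467) - 4153 = -1467/4530629329 - 4153 = -18815703604804/4530629329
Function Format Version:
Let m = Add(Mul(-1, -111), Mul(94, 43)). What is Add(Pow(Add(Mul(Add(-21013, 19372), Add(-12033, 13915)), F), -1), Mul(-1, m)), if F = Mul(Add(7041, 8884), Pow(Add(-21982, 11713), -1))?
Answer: Rational(-18815703604804, 4530629329) ≈ -4153.0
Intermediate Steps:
F = Rational(-2275, 1467) (F = Mul(15925, Pow(-10269, -1)) = Mul(15925, Rational(-1, 10269)) = Rational(-2275, 1467) ≈ -1.5508)
m = 4153 (m = Add(111, 4042) = 4153)
Add(Pow(Add(Mul(Add(-21013, 19372), Add(-12033, 13915)), F), -1), Mul(-1, m)) = Add(Pow(Add(Mul(Add(-21013, 19372), Add(-12033, 13915)), Rational(-2275, 1467)), -1), Mul(-1, 4153)) = Add(Pow(Add(Mul(-1641, 1882), Rational(-2275, 1467)), -1), -4153) = Add(Pow(Add(-3088362, Rational(-2275, 1467)), -1), -4153) = Add(Pow(Rational(-4530629329, 1467), -1), -4153) = Add(Rational(-1467, 4530629329), -4153) = Rational(-18815703604804, 4530629329)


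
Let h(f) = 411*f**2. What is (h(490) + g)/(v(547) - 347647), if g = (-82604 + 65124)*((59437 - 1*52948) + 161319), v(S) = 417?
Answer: 283460274/34723 ≈ 8163.5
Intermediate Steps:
g = -2933283840 (g = -17480*((59437 - 52948) + 161319) = -17480*(6489 + 161319) = -17480*167808 = -2933283840)
(h(490) + g)/(v(547) - 347647) = (411*490**2 - 2933283840)/(417 - 347647) = (411*240100 - 2933283840)/(-347230) = (98681100 - 2933283840)*(-1/347230) = -2834602740*(-1/347230) = 283460274/34723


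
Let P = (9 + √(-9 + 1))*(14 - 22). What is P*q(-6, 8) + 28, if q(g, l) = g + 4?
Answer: 172 + 32*I*√2 ≈ 172.0 + 45.255*I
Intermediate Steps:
q(g, l) = 4 + g
P = -72 - 16*I*√2 (P = (9 + √(-8))*(-8) = (9 + 2*I*√2)*(-8) = -72 - 16*I*√2 ≈ -72.0 - 22.627*I)
P*q(-6, 8) + 28 = (-72 - 16*I*√2)*(4 - 6) + 28 = (-72 - 16*I*√2)*(-2) + 28 = (144 + 32*I*√2) + 28 = 172 + 32*I*√2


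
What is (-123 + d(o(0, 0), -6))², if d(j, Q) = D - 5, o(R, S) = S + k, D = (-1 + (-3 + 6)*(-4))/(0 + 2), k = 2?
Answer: 72361/4 ≈ 18090.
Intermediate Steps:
D = -13/2 (D = (-1 + 3*(-4))/2 = (-1 - 12)*(½) = -13*½ = -13/2 ≈ -6.5000)
o(R, S) = 2 + S (o(R, S) = S + 2 = 2 + S)
d(j, Q) = -23/2 (d(j, Q) = -13/2 - 5 = -23/2)
(-123 + d(o(0, 0), -6))² = (-123 - 23/2)² = (-269/2)² = 72361/4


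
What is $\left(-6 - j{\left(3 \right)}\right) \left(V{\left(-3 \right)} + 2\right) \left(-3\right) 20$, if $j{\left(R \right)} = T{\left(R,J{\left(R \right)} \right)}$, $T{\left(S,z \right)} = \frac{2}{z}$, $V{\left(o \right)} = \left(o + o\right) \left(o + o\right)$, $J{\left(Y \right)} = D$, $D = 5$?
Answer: $14592$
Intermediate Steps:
$J{\left(Y \right)} = 5$
$V{\left(o \right)} = 4 o^{2}$ ($V{\left(o \right)} = 2 o 2 o = 4 o^{2}$)
$j{\left(R \right)} = \frac{2}{5}$
$\left(-6 - j{\left(3 \right)}\right) \left(V{\left(-3 \right)} + 2\right) \left(-3\right) 20 = \left(-6 - \frac{2}{5}\right) \left(4 \left(-3\right)^{2} + 2\right) \left(-3\right) 20 = \left(-6 - \frac{2}{5}\right) \left(4 \cdot 9 + 2\right) \left(-3\right) 20 = - \frac{32 \left(36 + 2\right) \left(-3\right)}{5} \cdot 20 = - \frac{32 \cdot 38 \left(-3\right)}{5} \cdot 20 = \left(- \frac{32}{5}\right) \left(-114\right) 20 = \frac{3648}{5} \cdot 20 = 14592$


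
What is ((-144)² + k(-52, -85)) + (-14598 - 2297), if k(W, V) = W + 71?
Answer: 3860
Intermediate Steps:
k(W, V) = 71 + W
((-144)² + k(-52, -85)) + (-14598 - 2297) = ((-144)² + (71 - 52)) + (-14598 - 2297) = (20736 + 19) - 16895 = 20755 - 16895 = 3860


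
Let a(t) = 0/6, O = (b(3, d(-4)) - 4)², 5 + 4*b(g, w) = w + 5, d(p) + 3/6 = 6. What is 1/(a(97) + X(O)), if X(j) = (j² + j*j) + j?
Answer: 2048/208593 ≈ 0.0098182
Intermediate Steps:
d(p) = 11/2 (d(p) = -½ + 6 = 11/2)
b(g, w) = w/4 (b(g, w) = -5/4 + (w + 5)/4 = -5/4 + (5 + w)/4 = -5/4 + (5/4 + w/4) = w/4)
O = 441/64 (O = ((¼)*(11/2) - 4)² = (11/8 - 4)² = (-21/8)² = 441/64 ≈ 6.8906)
a(t) = 0 (a(t) = 0*(⅙) = 0)
X(j) = j + 2*j² (X(j) = (j² + j²) + j = 2*j² + j = j + 2*j²)
1/(a(97) + X(O)) = 1/(0 + 441*(1 + 2*(441/64))/64) = 1/(0 + 441*(1 + 441/32)/64) = 1/(0 + (441/64)*(473/32)) = 1/(0 + 208593/2048) = 1/(208593/2048) = 2048/208593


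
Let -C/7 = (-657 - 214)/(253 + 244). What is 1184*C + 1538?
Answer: 1140462/71 ≈ 16063.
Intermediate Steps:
C = 871/71 (C = -7*(-657 - 214)/(253 + 244) = -(-6097)/497 = -7*(-871/497) = 871/71 ≈ 12.268)
1184*C + 1538 = 1184*(871/71) + 1538 = 1031264/71 + 1538 = 1140462/71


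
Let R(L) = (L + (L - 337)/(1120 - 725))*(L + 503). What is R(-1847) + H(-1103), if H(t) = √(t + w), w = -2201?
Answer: 983470656/395 + 2*I*√826 ≈ 2.4898e+6 + 57.48*I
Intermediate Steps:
H(t) = √(-2201 + t) (H(t) = √(t - 2201) = √(-2201 + t))
R(L) = (503 + L)*(-337/395 + 396*L/395) (R(L) = (L + (-337 + L)/395)*(503 + L) = (L + (-337 + L)*(1/395))*(503 + L) = (L + (-337/395 + L/395))*(503 + L) = (-337/395 + 396*L/395)*(503 + L) = (503 + L)*(-337/395 + 396*L/395))
R(-1847) + H(-1103) = (-169511/395 + (396/395)*(-1847)² + (198851/395)*(-1847)) + √(-2201 - 1103) = (-169511/395 + (396/395)*3411409 - 367277797/395) + √(-3304) = (-169511/395 + 1350917964/395 - 367277797/395) + 2*I*√826 = 983470656/395 + 2*I*√826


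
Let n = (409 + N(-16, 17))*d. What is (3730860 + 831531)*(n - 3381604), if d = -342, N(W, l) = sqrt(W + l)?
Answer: -16067938121184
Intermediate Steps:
n = -140220 (n = (409 + sqrt(-16 + 17))*(-342) = (409 + sqrt(1))*(-342) = (409 + 1)*(-342) = 410*(-342) = -140220)
(3730860 + 831531)*(n - 3381604) = (3730860 + 831531)*(-140220 - 3381604) = 4562391*(-3521824) = -16067938121184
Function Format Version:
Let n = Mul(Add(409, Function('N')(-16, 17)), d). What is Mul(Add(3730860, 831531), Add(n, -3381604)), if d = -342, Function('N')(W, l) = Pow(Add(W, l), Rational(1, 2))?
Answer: -16067938121184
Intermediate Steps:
n = -140220 (n = Mul(Add(409, Pow(Add(-16, 17), Rational(1, 2))), -342) = Mul(Add(409, Pow(1, Rational(1, 2))), -342) = Mul(Add(409, 1), -342) = Mul(410, -342) = -140220)
Mul(Add(3730860, 831531), Add(n, -3381604)) = Mul(Add(3730860, 831531), Add(-140220, -3381604)) = Mul(4562391, -3521824) = -16067938121184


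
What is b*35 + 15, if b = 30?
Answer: 1065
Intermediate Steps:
b*35 + 15 = 30*35 + 15 = 1050 + 15 = 1065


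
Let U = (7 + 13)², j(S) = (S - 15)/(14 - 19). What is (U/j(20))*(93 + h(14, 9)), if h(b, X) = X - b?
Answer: -35200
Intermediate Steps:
j(S) = 3 - S/5 (j(S) = (-15 + S)/(-5) = (-15 + S)*(-⅕) = 3 - S/5)
U = 400 (U = 20² = 400)
(U/j(20))*(93 + h(14, 9)) = (400/(3 - ⅕*20))*(93 + (9 - 1*14)) = (400/(3 - 4))*(93 + (9 - 14)) = (400/(-1))*(93 - 5) = (400*(-1))*88 = -400*88 = -35200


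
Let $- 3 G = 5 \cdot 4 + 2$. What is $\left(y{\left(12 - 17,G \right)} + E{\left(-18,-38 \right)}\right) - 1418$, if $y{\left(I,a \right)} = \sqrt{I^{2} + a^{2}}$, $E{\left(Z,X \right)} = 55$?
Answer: $-1363 + \frac{\sqrt{709}}{3} \approx -1354.1$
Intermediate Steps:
$G = - \frac{22}{3}$ ($G = - \frac{5 \cdot 4 + 2}{3} = - \frac{20 + 2}{3} = \left(- \frac{1}{3}\right) 22 = - \frac{22}{3} \approx -7.3333$)
$\left(y{\left(12 - 17,G \right)} + E{\left(-18,-38 \right)}\right) - 1418 = \left(\sqrt{\left(12 - 17\right)^{2} + \left(- \frac{22}{3}\right)^{2}} + 55\right) - 1418 = \left(\sqrt{\left(-5\right)^{2} + \frac{484}{9}} + 55\right) - 1418 = \left(\sqrt{25 + \frac{484}{9}} + 55\right) - 1418 = \left(\sqrt{\frac{709}{9}} + 55\right) - 1418 = \left(\frac{\sqrt{709}}{3} + 55\right) - 1418 = \left(55 + \frac{\sqrt{709}}{3}\right) - 1418 = -1363 + \frac{\sqrt{709}}{3}$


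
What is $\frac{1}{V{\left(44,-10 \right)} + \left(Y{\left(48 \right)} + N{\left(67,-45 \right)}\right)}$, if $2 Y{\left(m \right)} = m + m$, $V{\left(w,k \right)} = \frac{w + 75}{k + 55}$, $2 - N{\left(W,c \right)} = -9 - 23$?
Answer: $\frac{45}{3809} \approx 0.011814$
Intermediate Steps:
$N{\left(W,c \right)} = 34$ ($N{\left(W,c \right)} = 2 - \left(-9 - 23\right) = 2 - -32 = 2 + 32 = 34$)
$V{\left(w,k \right)} = \frac{75 + w}{55 + k}$
$Y{\left(m \right)} = m$ ($Y{\left(m \right)} = \frac{m + m}{2} = \frac{2 m}{2} = m$)
$\frac{1}{V{\left(44,-10 \right)} + \left(Y{\left(48 \right)} + N{\left(67,-45 \right)}\right)} = \frac{1}{\frac{75 + 44}{55 - 10} + \left(48 + 34\right)} = \frac{1}{\frac{1}{45} \cdot 119 + 82} = \frac{1}{\frac{119}{45} + 82} = \frac{1}{\frac{3809}{45}} = \frac{45}{3809}$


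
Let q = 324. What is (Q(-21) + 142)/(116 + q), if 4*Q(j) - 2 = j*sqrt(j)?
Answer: 57/176 - 21*I*sqrt(21)/1760 ≈ 0.32386 - 0.054678*I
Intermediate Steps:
Q(j) = 1/2 + j**(3/2)/4 (Q(j) = 1/2 + (j*sqrt(j))/4 = 1/2 + j**(3/2)/4)
(Q(-21) + 142)/(116 + q) = ((1/2 + (-21)**(3/2)/4) + 142)/(116 + 324) = ((1/2 + (-21*I*sqrt(21))/4) + 142)/440 = ((1/2 - 21*I*sqrt(21)/4) + 142)*(1/440) = (285/2 - 21*I*sqrt(21)/4)*(1/440) = 57/176 - 21*I*sqrt(21)/1760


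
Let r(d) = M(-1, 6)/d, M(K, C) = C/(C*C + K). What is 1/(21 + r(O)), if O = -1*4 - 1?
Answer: 175/3669 ≈ 0.047697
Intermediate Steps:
O = -5 (O = -4 - 1 = -5)
M(K, C) = C/(K + C²) (M(K, C) = C/(C² + K) = C/(K + C²))
r(d) = 6/(35*d) (r(d) = (6/(-1 + 6²))/d = (6/(-1 + 36))/d = (6/35)/d = (6*(1/35))/d = 6/(35*d))
1/(21 + r(O)) = 1/(21 + (6/35)/(-5)) = 1/(21 + (6/35)*(-⅕)) = 1/(21 - 6/175) = 1/(3669/175) = 175/3669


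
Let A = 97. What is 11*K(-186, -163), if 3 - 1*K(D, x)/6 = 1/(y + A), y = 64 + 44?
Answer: 40524/205 ≈ 197.68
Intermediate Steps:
y = 108
K(D, x) = 3684/205 (K(D, x) = 18 - 6/(108 + 97) = 18 - 6/205 = 3684/205)
11*K(-186, -163) = 11*(3684/205) = 40524/205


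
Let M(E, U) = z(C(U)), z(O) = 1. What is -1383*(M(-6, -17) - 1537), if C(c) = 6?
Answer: 2124288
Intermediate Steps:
M(E, U) = 1
-1383*(M(-6, -17) - 1537) = -1383*(1 - 1537) = -1383*(-1536) = 2124288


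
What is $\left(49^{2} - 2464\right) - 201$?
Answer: $-264$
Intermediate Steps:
$\left(49^{2} - 2464\right) - 201 = \left(2401 - 2464\right) - 201 = -63 - 201 = -264$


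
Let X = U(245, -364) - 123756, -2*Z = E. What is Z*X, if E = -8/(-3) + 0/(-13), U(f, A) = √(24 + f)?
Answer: 165008 - 4*√269/3 ≈ 1.6499e+5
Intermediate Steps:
E = 8/3 (E = -8*(-⅓) + 0*(-1/13) = 8/3 + 0 = 8/3 ≈ 2.6667)
Z = -4/3 (Z = -½*8/3 = -4/3 ≈ -1.3333)
X = -123756 + √269 (X = √(24 + 245) - 123756 = √269 - 123756 = -123756 + √269 ≈ -1.2374e+5)
Z*X = -4*(-123756 + √269)/3 = 165008 - 4*√269/3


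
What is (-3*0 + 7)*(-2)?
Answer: -14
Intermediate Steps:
(-3*0 + 7)*(-2) = (0 + 7)*(-2) = 7*(-2) = -14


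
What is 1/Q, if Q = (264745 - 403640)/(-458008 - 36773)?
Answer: 494781/138895 ≈ 3.5623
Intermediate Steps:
Q = 138895/494781 (Q = -138895/(-494781) = -138895*(-1/494781) = 138895/494781 ≈ 0.28072)
1/Q = 1/(138895/494781) = 494781/138895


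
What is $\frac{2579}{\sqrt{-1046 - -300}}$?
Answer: $- \frac{2579 i \sqrt{746}}{746} \approx - 94.424 i$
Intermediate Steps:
$\frac{2579}{\sqrt{-1046 - -300}} = \frac{2579}{\sqrt{-1046 + \left(-10 + 310\right)}} = \frac{2579}{\sqrt{-1046 + 300}} = \frac{2579}{\sqrt{-746}} = \frac{2579}{i \sqrt{746}} = 2579 \left(- \frac{i \sqrt{746}}{746}\right) = - \frac{2579 i \sqrt{746}}{746}$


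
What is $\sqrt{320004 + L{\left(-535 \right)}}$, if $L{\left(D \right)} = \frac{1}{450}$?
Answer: $\frac{\sqrt{288003602}}{30} \approx 565.69$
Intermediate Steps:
$L{\left(D \right)} = \frac{1}{450}$
$\sqrt{320004 + L{\left(-535 \right)}} = \sqrt{320004 + \frac{1}{450}} = \sqrt{\frac{144001801}{450}} = \frac{\sqrt{288003602}}{30}$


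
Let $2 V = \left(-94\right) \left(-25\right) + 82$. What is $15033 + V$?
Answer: $16249$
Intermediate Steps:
$V = 1216$ ($V = \frac{\left(-94\right) \left(-25\right) + 82}{2} = \frac{2350 + 82}{2} = \frac{1}{2} \cdot 2432 = 1216$)
$15033 + V = 15033 + 1216 = 16249$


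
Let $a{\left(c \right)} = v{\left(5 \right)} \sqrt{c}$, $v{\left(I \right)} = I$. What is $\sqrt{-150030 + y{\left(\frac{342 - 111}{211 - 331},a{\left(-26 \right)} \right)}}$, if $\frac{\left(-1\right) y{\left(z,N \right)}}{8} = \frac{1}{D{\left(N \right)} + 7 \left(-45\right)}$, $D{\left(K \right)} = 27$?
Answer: $\frac{i \sqrt{5401079}}{6} \approx 387.34 i$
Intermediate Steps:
$a{\left(c \right)} = 5 \sqrt{c}$
$y{\left(z,N \right)} = \frac{1}{36}$ ($y{\left(z,N \right)} = - \frac{8}{27 + 7 \left(-45\right)} = - \frac{8}{27 - 315} = - \frac{8}{-288} = \left(-8\right) \left(- \frac{1}{288}\right) = \frac{1}{36}$)
$\sqrt{-150030 + y{\left(\frac{342 - 111}{211 - 331},a{\left(-26 \right)} \right)}} = \sqrt{-150030 + \frac{1}{36}} = \sqrt{- \frac{5401079}{36}} = \frac{i \sqrt{5401079}}{6}$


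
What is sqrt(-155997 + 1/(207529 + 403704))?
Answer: 10*I*sqrt(582813809071319)/611233 ≈ 394.96*I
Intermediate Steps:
sqrt(-155997 + 1/(207529 + 403704)) = sqrt(-155997 + 1/611233) = sqrt(-95350514300/611233) = 10*I*sqrt(582813809071319)/611233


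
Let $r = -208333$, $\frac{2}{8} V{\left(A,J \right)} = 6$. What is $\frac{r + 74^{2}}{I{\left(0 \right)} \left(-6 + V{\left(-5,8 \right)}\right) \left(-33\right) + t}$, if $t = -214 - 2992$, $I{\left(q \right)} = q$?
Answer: $\frac{202857}{3206} \approx 63.274$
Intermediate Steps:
$V{\left(A,J \right)} = 24$ ($V{\left(A,J \right)} = 4 \cdot 6 = 24$)
$t = -3206$ ($t = -214 - 2992 = -3206$)
$\frac{r + 74^{2}}{I{\left(0 \right)} \left(-6 + V{\left(-5,8 \right)}\right) \left(-33\right) + t} = \frac{-208333 + 74^{2}}{0 \left(-6 + 24\right) \left(-33\right) - 3206} = \frac{-208333 + 5476}{0 \cdot 18 \left(-33\right) - 3206} = - \frac{202857}{0 \left(-594\right) - 3206} = - \frac{202857}{0 - 3206} = - \frac{202857}{-3206} = \left(-202857\right) \left(- \frac{1}{3206}\right) = \frac{202857}{3206}$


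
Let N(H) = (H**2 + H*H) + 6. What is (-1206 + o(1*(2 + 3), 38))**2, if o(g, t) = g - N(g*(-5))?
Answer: 6036849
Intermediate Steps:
N(H) = 6 + 2*H**2 (N(H) = (H**2 + H**2) + 6 = 2*H**2 + 6 = 6 + 2*H**2)
o(g, t) = -6 + g - 50*g**2 (o(g, t) = g - (6 + 2*(g*(-5))**2) = g - (6 + 2*(-5*g)**2) = g - (6 + 2*(25*g**2)) = g - (6 + 50*g**2) = g + (-6 - 50*g**2) = -6 + g - 50*g**2)
(-1206 + o(1*(2 + 3), 38))**2 = (-1206 + (-6 + 1*(2 + 3) - 50*(2 + 3)**2))**2 = (-1206 + (-6 + 1*5 - 50*(1*5)**2))**2 = (-1206 + (-6 + 5 - 50*5**2))**2 = (-1206 + (-6 + 5 - 50*25))**2 = (-1206 + (-6 + 5 - 1250))**2 = (-1206 - 1251)**2 = (-2457)**2 = 6036849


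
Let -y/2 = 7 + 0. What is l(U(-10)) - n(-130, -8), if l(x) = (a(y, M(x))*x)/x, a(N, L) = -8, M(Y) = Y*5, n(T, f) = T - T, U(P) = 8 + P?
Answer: -8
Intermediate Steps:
n(T, f) = 0
M(Y) = 5*Y
y = -14 (y = -2*(7 + 0) = -2*7 = -14)
l(x) = -8 (l(x) = (-8*x)/x = -8)
l(U(-10)) - n(-130, -8) = -8 - 1*0 = -8 + 0 = -8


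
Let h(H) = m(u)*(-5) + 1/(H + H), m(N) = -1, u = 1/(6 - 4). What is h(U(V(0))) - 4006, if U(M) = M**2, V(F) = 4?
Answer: -128031/32 ≈ -4001.0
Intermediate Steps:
u = 1/2 ≈ 0.50000
h(H) = 5 + 1/(2*H) (h(H) = -1*(-5) + 1/(H + H) = 5 + 1/(2*H))
h(U(V(0))) - 4006 = (5 + 1/(2*(4**2))) - 4006 = (5 + (1/2)/16) - 4006 = (5 + (1/2)*(1/16)) - 4006 = (5 + 1/32) - 4006 = 161/32 - 4006 = -128031/32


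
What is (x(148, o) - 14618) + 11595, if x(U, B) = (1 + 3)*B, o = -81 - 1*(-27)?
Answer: -3239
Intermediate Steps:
o = -54 (o = -81 + 27 = -54)
x(U, B) = 4*B
(x(148, o) - 14618) + 11595 = (4*(-54) - 14618) + 11595 = (-216 - 14618) + 11595 = -14834 + 11595 = -3239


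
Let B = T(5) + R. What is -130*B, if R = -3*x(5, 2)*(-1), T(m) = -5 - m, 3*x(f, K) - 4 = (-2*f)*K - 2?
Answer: 3640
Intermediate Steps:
x(f, K) = ⅔ - 2*K*f/3 (x(f, K) = 4/3 + ((-2*f)*K - 2)/3 = 4/3 + (-2*K*f - 2)/3 = 4/3 + (-2 - 2*K*f)/3 = 4/3 + (-⅔ - 2*K*f/3) = ⅔ - 2*K*f/3)
R = -18 (R = -3*(⅔ - ⅔*2*5)*(-1) = -3*(⅔ - 20/3)*(-1) = -3*(-6)*(-1) = 18*(-1) = -18)
B = -28 (B = (-5 - 1*5) - 18 = (-5 - 5) - 18 = -10 - 18 = -28)
-130*B = -130*(-28) = 3640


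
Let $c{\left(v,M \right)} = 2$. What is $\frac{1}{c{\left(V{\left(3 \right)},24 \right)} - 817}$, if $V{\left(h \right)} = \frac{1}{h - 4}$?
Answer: $- \frac{1}{815} \approx -0.001227$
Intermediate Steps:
$V{\left(h \right)} = \frac{1}{-4 + h}$
$\frac{1}{c{\left(V{\left(3 \right)},24 \right)} - 817} = \frac{1}{2 - 817} = \frac{1}{-815} = - \frac{1}{815}$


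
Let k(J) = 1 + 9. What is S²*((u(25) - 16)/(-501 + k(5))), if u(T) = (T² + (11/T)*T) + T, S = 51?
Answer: -1677645/491 ≈ -3416.8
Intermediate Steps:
k(J) = 10
u(T) = 11 + T + T² (u(T) = (T² + 11) + T = (11 + T²) + T = 11 + T + T²)
S²*((u(25) - 16)/(-501 + k(5))) = 51²*(((11 + 25 + 25²) - 16)/(-501 + 10)) = 2601*(((11 + 25 + 625) - 16)/(-491)) = 2601*((661 - 16)*(-1/491)) = 2601*(645*(-1/491)) = 2601*(-645/491) = -1677645/491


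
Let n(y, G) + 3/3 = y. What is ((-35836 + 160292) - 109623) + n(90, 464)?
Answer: 14922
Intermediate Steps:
n(y, G) = -1 + y
((-35836 + 160292) - 109623) + n(90, 464) = ((-35836 + 160292) - 109623) + (-1 + 90) = (124456 - 109623) + 89 = 14833 + 89 = 14922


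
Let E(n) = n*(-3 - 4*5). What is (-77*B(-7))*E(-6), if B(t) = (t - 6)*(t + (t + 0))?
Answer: -1933932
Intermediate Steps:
E(n) = -23*n (E(n) = n*(-3 - 20) = n*(-23) = -23*n)
B(t) = 2*t*(-6 + t) (B(t) = (-6 + t)*(t + t) = (-6 + t)*(2*t) = 2*t*(-6 + t))
(-77*B(-7))*E(-6) = (-154*(-7)*(-6 - 7))*(-23*(-6)) = -154*(-7)*(-13)*138 = -77*182*138 = -14014*138 = -1933932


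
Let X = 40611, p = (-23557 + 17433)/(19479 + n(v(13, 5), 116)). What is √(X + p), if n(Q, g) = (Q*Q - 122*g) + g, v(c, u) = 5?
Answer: √75887236102/1367 ≈ 201.52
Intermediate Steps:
n(Q, g) = Q² - 121*g (n(Q, g) = (Q² - 122*g) + g = Q² - 121*g)
p = -1531/1367 (p = (-23557 + 17433)/(19479 + (5² - 121*116)) = -6124/(19479 + (25 - 14036)) = -6124/(19479 - 14011) = -6124/5468 = -6124*1/5468 = -1531/1367 ≈ -1.1200)
√(X + p) = √(40611 - 1531/1367) = √(55513706/1367) = √75887236102/1367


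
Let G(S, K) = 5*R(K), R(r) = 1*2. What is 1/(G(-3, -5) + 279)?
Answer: 1/289 ≈ 0.0034602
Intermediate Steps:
R(r) = 2
G(S, K) = 10 (G(S, K) = 5*2 = 10)
1/(G(-3, -5) + 279) = 1/(10 + 279) = 1/289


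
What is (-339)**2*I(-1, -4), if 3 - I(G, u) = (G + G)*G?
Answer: 114921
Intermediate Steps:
I(G, u) = 3 - 2*G**2 (I(G, u) = 3 - (G + G)*G = 3 - 2*G*G = 3 - 2*G**2)
(-339)**2*I(-1, -4) = (-339)**2*(3 - 2*(-1)**2) = 114921*(3 - 2*1) = 114921*(3 - 2) = 114921*1 = 114921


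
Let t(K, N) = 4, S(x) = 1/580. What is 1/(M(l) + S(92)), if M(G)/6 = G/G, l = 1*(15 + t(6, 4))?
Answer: 580/3481 ≈ 0.16662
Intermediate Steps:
S(x) = 1/580
l = 19 (l = 1*(15 + 4) = 1*19 = 19)
M(G) = 6 (M(G) = 6*(G/G) = 6*1 = 6)
1/(M(l) + S(92)) = 1/(6 + 1/580) = 1/(3481/580) = 580/3481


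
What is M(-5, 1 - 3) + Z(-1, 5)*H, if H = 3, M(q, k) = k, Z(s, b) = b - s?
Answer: 16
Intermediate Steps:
M(-5, 1 - 3) + Z(-1, 5)*H = (1 - 3) + (5 - 1*(-1))*3 = -2 + (5 + 1)*3 = -2 + 6*3 = -2 + 18 = 16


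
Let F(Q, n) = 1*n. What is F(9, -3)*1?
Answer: -3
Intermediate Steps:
F(Q, n) = n
F(9, -3)*1 = -3*1 = -3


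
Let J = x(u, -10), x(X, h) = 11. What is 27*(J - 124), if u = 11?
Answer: -3051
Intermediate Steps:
J = 11
27*(J - 124) = 27*(11 - 124) = 27*(-113) = -3051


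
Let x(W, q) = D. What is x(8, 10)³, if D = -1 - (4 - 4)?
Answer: -1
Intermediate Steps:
D = -1 (D = -1 - 1*0 = -1 + 0 = -1)
x(W, q) = -1
x(8, 10)³ = (-1)³ = -1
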